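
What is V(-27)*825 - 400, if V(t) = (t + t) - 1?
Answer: -45775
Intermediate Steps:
V(t) = -1 + 2*t (V(t) = 2*t - 1 = -1 + 2*t)
V(-27)*825 - 400 = (-1 + 2*(-27))*825 - 400 = (-1 - 54)*825 - 400 = -55*825 - 400 = -45375 - 400 = -45775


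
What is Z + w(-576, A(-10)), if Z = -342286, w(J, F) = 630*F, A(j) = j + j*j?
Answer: -285586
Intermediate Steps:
A(j) = j + j**2
Z + w(-576, A(-10)) = -342286 + 630*(-10*(1 - 10)) = -342286 + 630*(-10*(-9)) = -342286 + 630*90 = -342286 + 56700 = -285586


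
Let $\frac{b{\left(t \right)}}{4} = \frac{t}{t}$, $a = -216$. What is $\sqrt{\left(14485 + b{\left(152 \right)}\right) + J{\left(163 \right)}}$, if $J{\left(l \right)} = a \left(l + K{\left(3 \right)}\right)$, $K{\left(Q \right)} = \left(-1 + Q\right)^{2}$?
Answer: $i \sqrt{21583} \approx 146.91 i$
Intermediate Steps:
$b{\left(t \right)} = 4$ ($b{\left(t \right)} = 4 \frac{t}{t} = 4 \cdot 1 = 4$)
$J{\left(l \right)} = -864 - 216 l$ ($J{\left(l \right)} = - 216 \left(l + \left(-1 + 3\right)^{2}\right) = - 216 \left(l + 2^{2}\right) = - 216 \left(l + 4\right) = - 216 \left(4 + l\right) = -864 - 216 l$)
$\sqrt{\left(14485 + b{\left(152 \right)}\right) + J{\left(163 \right)}} = \sqrt{\left(14485 + 4\right) - 36072} = \sqrt{14489 - 36072} = \sqrt{-21583} = i \sqrt{21583}$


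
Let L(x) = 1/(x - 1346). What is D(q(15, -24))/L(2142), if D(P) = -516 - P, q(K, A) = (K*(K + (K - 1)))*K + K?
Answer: -5616576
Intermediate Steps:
L(x) = 1/(-1346 + x)
q(K, A) = K + K**2*(-1 + 2*K) (q(K, A) = (K*(K + (-1 + K)))*K + K = (K*(-1 + 2*K))*K + K = K**2*(-1 + 2*K) + K = K + K**2*(-1 + 2*K))
D(q(15, -24))/L(2142) = (-516 - 15*(1 - 1*15 + 2*15**2))/(1/(-1346 + 2142)) = (-516 - 15*(1 - 15 + 2*225))/(1/796) = (-516 - 15*(1 - 15 + 450))/(1/796) = (-516 - 15*436)*796 = (-516 - 1*6540)*796 = (-516 - 6540)*796 = -7056*796 = -5616576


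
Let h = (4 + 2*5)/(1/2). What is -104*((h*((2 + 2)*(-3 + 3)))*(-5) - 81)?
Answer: 8424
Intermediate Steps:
h = 28 (h = (4 + 10)/(1/2) = 14*2 = 28)
-104*((h*((2 + 2)*(-3 + 3)))*(-5) - 81) = -104*((28*((2 + 2)*(-3 + 3)))*(-5) - 81) = -104*((28*(4*0))*(-5) - 81) = -104*((28*0)*(-5) - 81) = -104*(0*(-5) - 81) = -104*(0 - 81) = -104*(-81) = 8424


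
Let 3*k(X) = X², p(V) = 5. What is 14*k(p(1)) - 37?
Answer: 239/3 ≈ 79.667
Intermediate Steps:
k(X) = X²/3
14*k(p(1)) - 37 = 14*((⅓)*5²) - 37 = 14*((⅓)*25) - 37 = 14*(25/3) - 37 = 350/3 - 37 = 239/3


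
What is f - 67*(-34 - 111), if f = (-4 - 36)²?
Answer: 11315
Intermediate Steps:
f = 1600 (f = (-40)² = 1600)
f - 67*(-34 - 111) = 1600 - 67*(-34 - 111) = 1600 - 67*(-145) = 1600 - 1*(-9715) = 1600 + 9715 = 11315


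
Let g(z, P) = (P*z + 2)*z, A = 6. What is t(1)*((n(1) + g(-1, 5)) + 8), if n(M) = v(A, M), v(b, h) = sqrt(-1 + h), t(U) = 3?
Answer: 33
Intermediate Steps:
g(z, P) = z*(2 + P*z) (g(z, P) = (2 + P*z)*z = z*(2 + P*z))
n(M) = sqrt(-1 + M)
t(1)*((n(1) + g(-1, 5)) + 8) = 3*((sqrt(-1 + 1) - (2 + 5*(-1))) + 8) = 3*((sqrt(0) - (2 - 5)) + 8) = 3*((0 - 1*(-3)) + 8) = 3*((0 + 3) + 8) = 3*(3 + 8) = 3*11 = 33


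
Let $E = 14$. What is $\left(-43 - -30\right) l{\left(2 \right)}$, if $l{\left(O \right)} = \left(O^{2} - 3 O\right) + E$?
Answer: $-156$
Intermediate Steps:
$l{\left(O \right)} = 14 + O^{2} - 3 O$ ($l{\left(O \right)} = \left(O^{2} - 3 O\right) + 14 = 14 + O^{2} - 3 O$)
$\left(-43 - -30\right) l{\left(2 \right)} = \left(-43 - -30\right) \left(14 + 2^{2} - 6\right) = \left(-43 + 30\right) \left(14 + 4 - 6\right) = \left(-13\right) 12 = -156$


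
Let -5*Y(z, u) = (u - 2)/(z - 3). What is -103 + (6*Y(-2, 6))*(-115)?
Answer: -1067/5 ≈ -213.40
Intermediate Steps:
Y(z, u) = -(-2 + u)/(5*(-3 + z)) (Y(z, u) = -(u - 2)/(5*(z - 3)) = -(-2 + u)/(5*(-3 + z)))
-103 + (6*Y(-2, 6))*(-115) = -103 + (6*((2 - 1*6)/(5*(-3 - 2))))*(-115) = -103 + (6*((⅕)*(2 - 6)/(-5)))*(-115) = -103 + (6*((⅕)*(-⅕)*(-4)))*(-115) = -103 + (6*(4/25))*(-115) = -103 + (24/25)*(-115) = -103 - 552/5 = -1067/5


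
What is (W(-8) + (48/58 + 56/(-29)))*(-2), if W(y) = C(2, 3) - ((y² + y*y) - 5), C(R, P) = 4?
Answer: 6966/29 ≈ 240.21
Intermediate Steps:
W(y) = 9 - 2*y² (W(y) = 4 - ((y² + y*y) - 5) = 4 - ((y² + y²) - 5) = 4 - (2*y² - 5) = 4 - (-5 + 2*y²) = 4 + (5 - 2*y²) = 9 - 2*y²)
(W(-8) + (48/58 + 56/(-29)))*(-2) = ((9 - 2*(-8)²) + (48/58 + 56/(-29)))*(-2) = ((9 - 2*64) + (48*(1/58) + 56*(-1/29)))*(-2) = ((9 - 128) + (24/29 - 56/29))*(-2) = (-119 - 32/29)*(-2) = -3483/29*(-2) = 6966/29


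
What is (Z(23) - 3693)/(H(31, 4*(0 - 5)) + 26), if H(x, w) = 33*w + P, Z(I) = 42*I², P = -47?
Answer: -6175/227 ≈ -27.203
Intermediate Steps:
H(x, w) = -47 + 33*w (H(x, w) = 33*w - 47 = -47 + 33*w)
(Z(23) - 3693)/(H(31, 4*(0 - 5)) + 26) = (42*23² - 3693)/((-47 + 33*(4*(0 - 5))) + 26) = (42*529 - 3693)/((-47 + 33*(4*(-5))) + 26) = (22218 - 3693)/((-47 + 33*(-20)) + 26) = 18525/((-47 - 660) + 26) = 18525/(-707 + 26) = 18525/(-681) = 18525*(-1/681) = -6175/227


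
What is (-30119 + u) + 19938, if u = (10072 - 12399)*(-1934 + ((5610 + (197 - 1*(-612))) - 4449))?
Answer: -93953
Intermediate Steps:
u = -83772 (u = -2327*(-1934 + ((5610 + (197 + 612)) - 4449)) = -2327*(-1934 + ((5610 + 809) - 4449)) = -2327*(-1934 + (6419 - 4449)) = -2327*(-1934 + 1970) = -2327*36 = -83772)
(-30119 + u) + 19938 = (-30119 - 83772) + 19938 = -113891 + 19938 = -93953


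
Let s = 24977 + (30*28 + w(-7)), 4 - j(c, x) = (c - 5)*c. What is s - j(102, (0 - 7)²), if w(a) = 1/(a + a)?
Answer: 499897/14 ≈ 35707.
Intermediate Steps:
w(a) = 1/(2*a)
j(c, x) = 4 - c*(-5 + c) (j(c, x) = 4 - (c - 5)*c = 4 - (-5 + c)*c = 4 - c*(-5 + c))
s = 361437/14 (s = 24977 + (30*28 + (½)/(-7)) = 24977 + (840 + (½)*(-⅐)) = 24977 + (840 - 1/14) = 24977 + 11759/14 = 361437/14 ≈ 25817.)
s - j(102, (0 - 7)²) = 361437/14 - (4 - 1*102² + 5*102) = 361437/14 - (4 - 1*10404 + 510) = 361437/14 - (4 - 10404 + 510) = 361437/14 - 1*(-9890) = 361437/14 + 9890 = 499897/14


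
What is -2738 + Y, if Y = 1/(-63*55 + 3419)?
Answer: -125949/46 ≈ -2738.0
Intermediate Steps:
Y = -1/46 (Y = 1/(-3465 + 3419) = 1/(-46) = -1/46 ≈ -0.021739)
-2738 + Y = -2738 - 1/46 = -125949/46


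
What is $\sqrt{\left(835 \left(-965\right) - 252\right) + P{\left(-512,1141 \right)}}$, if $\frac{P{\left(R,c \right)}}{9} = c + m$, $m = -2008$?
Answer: $i \sqrt{813830} \approx 902.13 i$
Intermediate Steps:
$P{\left(R,c \right)} = -18072 + 9 c$ ($P{\left(R,c \right)} = 9 \left(c - 2008\right) = 9 \left(-2008 + c\right) = -18072 + 9 c$)
$\sqrt{\left(835 \left(-965\right) - 252\right) + P{\left(-512,1141 \right)}} = \sqrt{\left(835 \left(-965\right) - 252\right) + \left(-18072 + 9 \cdot 1141\right)} = \sqrt{\left(-805775 - 252\right) + \left(-18072 + 10269\right)} = \sqrt{-806027 - 7803} = \sqrt{-813830} = i \sqrt{813830}$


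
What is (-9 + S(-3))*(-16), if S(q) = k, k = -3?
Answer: 192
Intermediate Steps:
S(q) = -3
(-9 + S(-3))*(-16) = (-9 - 3)*(-16) = -12*(-16) = 192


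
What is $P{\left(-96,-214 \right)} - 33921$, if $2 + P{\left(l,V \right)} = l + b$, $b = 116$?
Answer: $-33903$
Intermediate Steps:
$P{\left(l,V \right)} = 114 + l$ ($P{\left(l,V \right)} = -2 + \left(l + 116\right) = -2 + \left(116 + l\right) = 114 + l$)
$P{\left(-96,-214 \right)} - 33921 = \left(114 - 96\right) - 33921 = 18 - 33921 = -33903$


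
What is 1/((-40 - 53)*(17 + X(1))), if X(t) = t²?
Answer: -1/1674 ≈ -0.00059737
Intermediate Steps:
1/((-40 - 53)*(17 + X(1))) = 1/((-40 - 53)*(17 + 1²)) = 1/((-93)*(17 + 1)) = -1/93/18 = -1/93*1/18 = -1/1674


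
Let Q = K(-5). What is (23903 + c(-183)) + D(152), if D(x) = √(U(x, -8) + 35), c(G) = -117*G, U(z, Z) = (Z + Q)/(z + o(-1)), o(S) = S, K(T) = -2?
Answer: 45314 + 5*√31861/151 ≈ 45320.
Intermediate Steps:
Q = -2
U(z, Z) = (-2 + Z)/(-1 + z) (U(z, Z) = (Z - 2)/(z - 1) = (-2 + Z)/(-1 + z))
D(x) = √(35 - 10/(-1 + x)) (D(x) = √((-2 - 8)/(-1 + x) + 35) = √(-10/(-1 + x) + 35) = √(35 - 10/(-1 + x)))
(23903 + c(-183)) + D(152) = (23903 - 117*(-183)) + √(35 - 10/(-1 + 152)) = (23903 + 21411) + √(35 - 10/151) = 45314 + √(35 - 10*1/151) = 45314 + √(35 - 10/151) = 45314 + √(5275/151) = 45314 + 5*√31861/151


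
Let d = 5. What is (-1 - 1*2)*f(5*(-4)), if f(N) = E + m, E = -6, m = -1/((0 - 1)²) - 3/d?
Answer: 114/5 ≈ 22.800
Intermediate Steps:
m = -8/5 (m = -1/((0 - 1)²) - 3/5 = -1/((-1)²) - 3*⅕ = -1/1 - ⅗ = -1*1 - ⅗ = -1 - ⅗ = -8/5 ≈ -1.6000)
f(N) = -38/5 (f(N) = -6 - 8/5 = -38/5)
(-1 - 1*2)*f(5*(-4)) = (-1 - 1*2)*(-38/5) = (-1 - 2)*(-38/5) = -3*(-38/5) = 114/5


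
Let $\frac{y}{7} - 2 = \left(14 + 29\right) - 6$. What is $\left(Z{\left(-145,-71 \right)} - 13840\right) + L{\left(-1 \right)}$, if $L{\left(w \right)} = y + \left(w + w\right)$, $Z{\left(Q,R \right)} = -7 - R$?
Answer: $-13505$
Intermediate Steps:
$y = 273$ ($y = 14 + 7 \left(\left(14 + 29\right) - 6\right) = 14 + 7 \left(43 - 6\right) = 14 + 7 \cdot 37 = 14 + 259 = 273$)
$L{\left(w \right)} = 273 + 2 w$ ($L{\left(w \right)} = 273 + \left(w + w\right) = 273 + 2 w$)
$\left(Z{\left(-145,-71 \right)} - 13840\right) + L{\left(-1 \right)} = \left(\left(-7 - -71\right) - 13840\right) + \left(273 + 2 \left(-1\right)\right) = \left(\left(-7 + 71\right) - 13840\right) + \left(273 - 2\right) = \left(64 - 13840\right) + 271 = -13776 + 271 = -13505$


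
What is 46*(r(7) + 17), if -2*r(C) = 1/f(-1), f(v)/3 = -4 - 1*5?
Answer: 21137/27 ≈ 782.85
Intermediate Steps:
f(v) = -27 (f(v) = 3*(-4 - 1*5) = 3*(-4 - 5) = 3*(-9) = -27)
r(C) = 1/54 (r(C) = -1/2/(-27) = -1/2*(-1/27) = 1/54)
46*(r(7) + 17) = 46*(1/54 + 17) = 46*(919/54) = 21137/27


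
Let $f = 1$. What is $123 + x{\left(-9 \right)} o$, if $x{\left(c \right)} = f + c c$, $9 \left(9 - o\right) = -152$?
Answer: $\frac{20213}{9} \approx 2245.9$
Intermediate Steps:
$o = \frac{233}{9}$ ($o = 9 - - \frac{152}{9} = 9 + \frac{152}{9} = \frac{233}{9} \approx 25.889$)
$x{\left(c \right)} = 1 + c^{2}$ ($x{\left(c \right)} = 1 + c c = 1 + c^{2}$)
$123 + x{\left(-9 \right)} o = 123 + \left(1 + \left(-9\right)^{2}\right) \frac{233}{9} = 123 + \left(1 + 81\right) \frac{233}{9} = 123 + 82 \cdot \frac{233}{9} = 123 + \frac{19106}{9} = \frac{20213}{9}$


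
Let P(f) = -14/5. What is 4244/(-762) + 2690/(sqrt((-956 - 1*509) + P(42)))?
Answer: -2122/381 - 2690*I*sqrt(36695)/7339 ≈ -5.5696 - 70.213*I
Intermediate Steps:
P(f) = -14/5 (P(f) = -14*1/5 = -14/5)
4244/(-762) + 2690/(sqrt((-956 - 1*509) + P(42))) = 4244/(-762) + 2690/(sqrt((-956 - 1*509) - 14/5)) = 4244*(-1/762) + 2690/(sqrt((-956 - 509) - 14/5)) = -2122/381 + 2690/(sqrt(-1465 - 14/5)) = -2122/381 + 2690/(sqrt(-7339/5)) = -2122/381 + 2690/((I*sqrt(36695)/5)) = -2122/381 + 2690*(-I*sqrt(36695)/7339) = -2122/381 - 2690*I*sqrt(36695)/7339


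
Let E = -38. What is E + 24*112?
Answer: 2650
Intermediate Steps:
E + 24*112 = -38 + 24*112 = -38 + 2688 = 2650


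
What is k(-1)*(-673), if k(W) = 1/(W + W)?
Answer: 673/2 ≈ 336.50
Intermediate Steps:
k(W) = 1/(2*W)
k(-1)*(-673) = ((½)/(-1))*(-673) = ((½)*(-1))*(-673) = -½*(-673) = 673/2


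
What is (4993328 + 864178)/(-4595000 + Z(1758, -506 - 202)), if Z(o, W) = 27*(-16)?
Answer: -2928753/2297716 ≈ -1.2746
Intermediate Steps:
Z(o, W) = -432
(4993328 + 864178)/(-4595000 + Z(1758, -506 - 202)) = (4993328 + 864178)/(-4595000 - 432) = 5857506/(-4595432) = 5857506*(-1/4595432) = -2928753/2297716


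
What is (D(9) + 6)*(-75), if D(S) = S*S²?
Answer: -55125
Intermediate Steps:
D(S) = S³
(D(9) + 6)*(-75) = (9³ + 6)*(-75) = (729 + 6)*(-75) = 735*(-75) = -55125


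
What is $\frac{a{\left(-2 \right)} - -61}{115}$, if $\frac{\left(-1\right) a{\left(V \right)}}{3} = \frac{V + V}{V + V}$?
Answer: $\frac{58}{115} \approx 0.50435$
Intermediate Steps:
$a{\left(V \right)} = -3$ ($a{\left(V \right)} = - 3 \frac{V + V}{V + V} = - 3 \frac{2 V}{2 V} = - 3 \cdot 2 V \frac{1}{2 V} = \left(-3\right) 1 = -3$)
$\frac{a{\left(-2 \right)} - -61}{115} = \frac{-3 - -61}{115} = \left(-3 + 61\right) \frac{1}{115} = 58 \cdot \frac{1}{115} = \frac{58}{115}$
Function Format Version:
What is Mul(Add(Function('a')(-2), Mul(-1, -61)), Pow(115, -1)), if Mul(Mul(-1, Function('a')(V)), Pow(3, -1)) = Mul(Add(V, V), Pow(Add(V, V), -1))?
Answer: Rational(58, 115) ≈ 0.50435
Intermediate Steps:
Function('a')(V) = -3 (Function('a')(V) = Mul(-3, Mul(Add(V, V), Pow(Add(V, V), -1))) = Mul(-3, Mul(Mul(2, V), Pow(Mul(2, V), -1))) = Mul(-3, Mul(Mul(2, V), Mul(Rational(1, 2), Pow(V, -1)))) = Mul(-3, 1) = -3)
Mul(Add(Function('a')(-2), Mul(-1, -61)), Pow(115, -1)) = Mul(Add(-3, Mul(-1, -61)), Pow(115, -1)) = Mul(Add(-3, 61), Rational(1, 115)) = Mul(58, Rational(1, 115)) = Rational(58, 115)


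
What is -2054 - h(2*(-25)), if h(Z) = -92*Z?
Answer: -6654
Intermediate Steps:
-2054 - h(2*(-25)) = -2054 - (-92)*2*(-25) = -2054 - (-92)*(-50) = -2054 - 1*4600 = -2054 - 4600 = -6654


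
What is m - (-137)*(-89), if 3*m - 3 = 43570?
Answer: 6994/3 ≈ 2331.3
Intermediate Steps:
m = 43573/3 (m = 1 + (⅓)*43570 = 1 + 43570/3 = 43573/3 ≈ 14524.)
m - (-137)*(-89) = 43573/3 - (-137)*(-89) = 43573/3 - 1*12193 = 43573/3 - 12193 = 6994/3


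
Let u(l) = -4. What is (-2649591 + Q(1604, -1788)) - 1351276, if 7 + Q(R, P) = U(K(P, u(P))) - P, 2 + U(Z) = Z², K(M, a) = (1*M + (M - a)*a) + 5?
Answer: 24655521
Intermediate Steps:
K(M, a) = 5 + M + a*(M - a) (K(M, a) = (M + a*(M - a)) + 5 = 5 + M + a*(M - a))
U(Z) = -2 + Z²
Q(R, P) = -9 + (-11 - 3*P)² - P (Q(R, P) = -7 + ((-2 + (5 + P - 1*(-4)² + P*(-4))²) - P) = -7 + ((-2 + (5 + P - 1*16 - 4*P)²) - P) = -7 + ((-2 + (5 + P - 16 - 4*P)²) - P) = -7 + ((-2 + (-11 - 3*P)²) - P) = -7 + (-2 + (-11 - 3*P)² - P) = -9 + (-11 - 3*P)² - P)
(-2649591 + Q(1604, -1788)) - 1351276 = (-2649591 + (112 + 9*(-1788)² + 65*(-1788))) - 1351276 = (-2649591 + (112 + 9*3196944 - 116220)) - 1351276 = (-2649591 + (112 + 28772496 - 116220)) - 1351276 = (-2649591 + 28656388) - 1351276 = 26006797 - 1351276 = 24655521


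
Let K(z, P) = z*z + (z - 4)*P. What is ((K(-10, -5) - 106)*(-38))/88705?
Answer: -2432/88705 ≈ -0.027417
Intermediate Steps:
K(z, P) = z**2 + P*(-4 + z) (K(z, P) = z**2 + (-4 + z)*P = z**2 + P*(-4 + z))
((K(-10, -5) - 106)*(-38))/88705 = ((((-10)**2 - 4*(-5) - 5*(-10)) - 106)*(-38))/88705 = (((100 + 20 + 50) - 106)*(-38))*(1/88705) = ((170 - 106)*(-38))*(1/88705) = (64*(-38))*(1/88705) = -2432*1/88705 = -2432/88705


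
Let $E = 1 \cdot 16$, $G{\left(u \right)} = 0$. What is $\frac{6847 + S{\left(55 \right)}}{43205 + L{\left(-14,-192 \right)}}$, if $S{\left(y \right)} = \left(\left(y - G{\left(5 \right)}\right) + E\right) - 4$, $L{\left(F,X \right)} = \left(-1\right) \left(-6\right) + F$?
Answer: $\frac{6914}{43197} \approx 0.16006$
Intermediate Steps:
$L{\left(F,X \right)} = 6 + F$
$E = 16$
$S{\left(y \right)} = 12 + y$ ($S{\left(y \right)} = \left(\left(y - 0\right) + 16\right) - 4 = \left(\left(y + 0\right) + 16\right) - 4 = \left(y + 16\right) - 4 = \left(16 + y\right) - 4 = 12 + y$)
$\frac{6847 + S{\left(55 \right)}}{43205 + L{\left(-14,-192 \right)}} = \frac{6847 + \left(12 + 55\right)}{43205 + \left(6 - 14\right)} = \frac{6847 + 67}{43205 - 8} = \frac{6914}{43197}$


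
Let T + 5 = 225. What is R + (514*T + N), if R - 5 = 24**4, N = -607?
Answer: 444254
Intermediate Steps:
T = 220 (T = -5 + 225 = 220)
R = 331781 (R = 5 + 24**4 = 5 + 331776 = 331781)
R + (514*T + N) = 331781 + (514*220 - 607) = 331781 + (113080 - 607) = 331781 + 112473 = 444254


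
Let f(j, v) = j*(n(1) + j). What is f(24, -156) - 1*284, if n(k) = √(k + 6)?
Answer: 292 + 24*√7 ≈ 355.50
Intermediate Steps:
n(k) = √(6 + k)
f(j, v) = j*(j + √7) (f(j, v) = j*(√(6 + 1) + j) = j*(√7 + j) = j*(j + √7))
f(24, -156) - 1*284 = 24*(24 + √7) - 1*284 = (576 + 24*√7) - 284 = 292 + 24*√7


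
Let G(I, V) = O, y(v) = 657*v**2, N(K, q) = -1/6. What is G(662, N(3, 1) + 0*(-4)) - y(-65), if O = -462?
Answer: -2776287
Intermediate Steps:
N(K, q) = -1/6 (N(K, q) = -1*1/6 = -1/6)
G(I, V) = -462
G(662, N(3, 1) + 0*(-4)) - y(-65) = -462 - 657*(-65)**2 = -462 - 657*4225 = -462 - 1*2775825 = -462 - 2775825 = -2776287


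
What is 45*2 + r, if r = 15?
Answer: 105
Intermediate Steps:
45*2 + r = 45*2 + 15 = 90 + 15 = 105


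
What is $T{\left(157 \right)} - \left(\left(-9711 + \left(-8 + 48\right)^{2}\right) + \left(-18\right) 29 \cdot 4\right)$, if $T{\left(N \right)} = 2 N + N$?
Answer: $10670$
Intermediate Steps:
$T{\left(N \right)} = 3 N$
$T{\left(157 \right)} - \left(\left(-9711 + \left(-8 + 48\right)^{2}\right) + \left(-18\right) 29 \cdot 4\right) = 3 \cdot 157 - \left(\left(-9711 + \left(-8 + 48\right)^{2}\right) + \left(-18\right) 29 \cdot 4\right) = 471 - \left(\left(-9711 + 40^{2}\right) - 2088\right) = 471 - \left(\left(-9711 + 1600\right) - 2088\right) = 471 - \left(-8111 - 2088\right) = 471 - -10199 = 471 + 10199 = 10670$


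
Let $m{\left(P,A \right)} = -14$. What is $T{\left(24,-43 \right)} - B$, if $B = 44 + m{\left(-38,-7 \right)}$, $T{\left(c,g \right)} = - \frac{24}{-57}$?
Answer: $- \frac{562}{19} \approx -29.579$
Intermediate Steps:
$T{\left(c,g \right)} = \frac{8}{19}$ ($T{\left(c,g \right)} = \left(-24\right) \left(- \frac{1}{57}\right) = \frac{8}{19}$)
$B = 30$ ($B = 44 - 14 = 30$)
$T{\left(24,-43 \right)} - B = \frac{8}{19} - 30 = - \frac{562}{19}$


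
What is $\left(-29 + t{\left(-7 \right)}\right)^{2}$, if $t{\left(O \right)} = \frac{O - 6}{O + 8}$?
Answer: $1764$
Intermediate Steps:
$t{\left(O \right)} = \frac{-6 + O}{8 + O}$
$\left(-29 + t{\left(-7 \right)}\right)^{2} = \left(-29 + \frac{-6 - 7}{8 - 7}\right)^{2} = \left(-29 + 1^{-1} \left(-13\right)\right)^{2} = \left(-29 + 1 \left(-13\right)\right)^{2} = \left(-29 - 13\right)^{2} = \left(-42\right)^{2} = 1764$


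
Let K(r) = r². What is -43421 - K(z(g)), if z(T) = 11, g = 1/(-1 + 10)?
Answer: -43542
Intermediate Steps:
g = ⅑ (g = 1/9 = ⅑ ≈ 0.11111)
-43421 - K(z(g)) = -43421 - 1*11² = -43421 - 1*121 = -43421 - 121 = -43542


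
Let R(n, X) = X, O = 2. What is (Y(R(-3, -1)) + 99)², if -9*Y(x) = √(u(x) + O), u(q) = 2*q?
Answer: 9801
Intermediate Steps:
Y(x) = -√(2 + 2*x)/9 (Y(x) = -√(2*x + 2)/9 = -√(2 + 2*x)/9)
(Y(R(-3, -1)) + 99)² = (-√(2 + 2*(-1))/9 + 99)² = (-√(2 - 2)/9 + 99)² = (-√0/9 + 99)² = (-⅑*0 + 99)² = (0 + 99)² = 99² = 9801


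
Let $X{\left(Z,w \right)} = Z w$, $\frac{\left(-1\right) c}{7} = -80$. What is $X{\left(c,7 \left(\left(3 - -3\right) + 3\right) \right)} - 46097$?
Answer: $-10817$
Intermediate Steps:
$c = 560$ ($c = \left(-7\right) \left(-80\right) = 560$)
$X{\left(c,7 \left(\left(3 - -3\right) + 3\right) \right)} - 46097 = 560 \cdot 7 \left(\left(3 - -3\right) + 3\right) - 46097 = 560 \cdot 7 \left(\left(3 + 3\right) + 3\right) - 46097 = 560 \cdot 7 \left(6 + 3\right) - 46097 = 560 \cdot 7 \cdot 9 - 46097 = 560 \cdot 63 - 46097 = 35280 - 46097 = -10817$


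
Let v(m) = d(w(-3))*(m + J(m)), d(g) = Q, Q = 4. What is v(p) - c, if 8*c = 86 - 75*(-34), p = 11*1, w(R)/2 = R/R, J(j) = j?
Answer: -483/2 ≈ -241.50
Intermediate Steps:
w(R) = 2 (w(R) = 2*(R/R) = 2*1 = 2)
d(g) = 4
p = 11
c = 659/2 (c = (86 - 75*(-34))/8 = (86 + 2550)/8 = (⅛)*2636 = 659/2 ≈ 329.50)
v(m) = 8*m (v(m) = 4*(m + m) = 4*(2*m) = 8*m)
v(p) - c = 8*11 - 1*659/2 = 88 - 659/2 = -483/2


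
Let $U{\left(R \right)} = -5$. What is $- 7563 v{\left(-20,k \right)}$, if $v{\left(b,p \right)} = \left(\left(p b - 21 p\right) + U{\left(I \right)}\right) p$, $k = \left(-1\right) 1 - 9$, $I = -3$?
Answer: $30630150$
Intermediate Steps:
$k = -10$ ($k = -1 - 9 = -10$)
$v{\left(b,p \right)} = p \left(-5 - 21 p + b p\right)$ ($v{\left(b,p \right)} = \left(\left(p b - 21 p\right) - 5\right) p = \left(\left(b p - 21 p\right) - 5\right) p = \left(\left(- 21 p + b p\right) - 5\right) p = \left(-5 - 21 p + b p\right) p = p \left(-5 - 21 p + b p\right)$)
$- 7563 v{\left(-20,k \right)} = - 7563 \left(- 10 \left(-5 - -210 - -200\right)\right) = - 7563 \left(- 10 \left(-5 + 210 + 200\right)\right) = - 7563 \left(\left(-10\right) 405\right) = \left(-7563\right) \left(-4050\right) = 30630150$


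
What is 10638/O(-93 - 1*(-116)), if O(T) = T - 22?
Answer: 10638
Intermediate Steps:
O(T) = -22 + T
10638/O(-93 - 1*(-116)) = 10638/(-22 + (-93 - 1*(-116))) = 10638/(-22 + (-93 + 116)) = 10638/(-22 + 23) = 10638/1 = 10638*1 = 10638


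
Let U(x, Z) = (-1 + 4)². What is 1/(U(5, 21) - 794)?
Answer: -1/785 ≈ -0.0012739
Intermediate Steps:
U(x, Z) = 9 (U(x, Z) = 3² = 9)
1/(U(5, 21) - 794) = 1/(9 - 794) = 1/(-785) = -1/785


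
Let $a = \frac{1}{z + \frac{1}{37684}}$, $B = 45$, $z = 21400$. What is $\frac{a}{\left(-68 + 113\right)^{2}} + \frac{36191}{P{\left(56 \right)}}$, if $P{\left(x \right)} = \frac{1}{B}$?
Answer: $\frac{2659554495721242559}{1633036142025} \approx 1.6286 \cdot 10^{6}$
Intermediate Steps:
$P{\left(x \right)} = \frac{1}{45}$
$a = \frac{37684}{806437601}$ ($a = \frac{1}{21400 + \frac{1}{37684}} = \frac{1}{\frac{806437601}{37684}} = \frac{37684}{806437601} \approx 4.6729 \cdot 10^{-5}$)
$\frac{a}{\left(-68 + 113\right)^{2}} + \frac{36191}{P{\left(56 \right)}} = \frac{37684}{806437601 \left(-68 + 113\right)^{2}} + 36191 \frac{1}{\frac{1}{45}} = \frac{37684}{806437601 \cdot 45^{2}} + 36191 \cdot 45 = \frac{37684}{806437601 \cdot 2025} + 1628595 = \frac{37684}{806437601} \cdot \frac{1}{2025} + 1628595 = \frac{37684}{1633036142025} + 1628595 = \frac{2659554495721242559}{1633036142025}$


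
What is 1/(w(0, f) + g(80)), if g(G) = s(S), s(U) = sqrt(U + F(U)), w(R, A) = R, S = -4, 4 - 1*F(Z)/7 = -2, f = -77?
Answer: sqrt(38)/38 ≈ 0.16222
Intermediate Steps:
F(Z) = 42 (F(Z) = 28 - 7*(-2) = 28 + 14 = 42)
s(U) = sqrt(42 + U) (s(U) = sqrt(U + 42) = sqrt(42 + U))
g(G) = sqrt(38) (g(G) = sqrt(42 - 4) = sqrt(38))
1/(w(0, f) + g(80)) = 1/(0 + sqrt(38)) = 1/(sqrt(38)) = sqrt(38)/38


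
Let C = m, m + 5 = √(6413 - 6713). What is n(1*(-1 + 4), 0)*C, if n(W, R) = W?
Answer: -15 + 30*I*√3 ≈ -15.0 + 51.962*I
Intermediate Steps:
m = -5 + 10*I*√3 (m = -5 + √(6413 - 6713) = -5 + √(-300) = -5 + 10*I*√3 ≈ -5.0 + 17.32*I)
C = -5 + 10*I*√3 ≈ -5.0 + 17.32*I
n(1*(-1 + 4), 0)*C = (1*(-1 + 4))*(-5 + 10*I*√3) = (1*3)*(-5 + 10*I*√3) = 3*(-5 + 10*I*√3) = -15 + 30*I*√3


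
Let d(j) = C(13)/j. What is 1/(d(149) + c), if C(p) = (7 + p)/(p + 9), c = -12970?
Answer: -1639/21257820 ≈ -7.7101e-5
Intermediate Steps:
C(p) = (7 + p)/(9 + p)
d(j) = 10/(11*j) (d(j) = ((7 + 13)/(9 + 13))/j = (20/22)/j = ((1/22)*20)/j = 10/(11*j))
1/(d(149) + c) = 1/((10/11)/149 - 12970) = 1/((10/11)*(1/149) - 12970) = 1/(10/1639 - 12970) = 1/(-21257820/1639) = -1639/21257820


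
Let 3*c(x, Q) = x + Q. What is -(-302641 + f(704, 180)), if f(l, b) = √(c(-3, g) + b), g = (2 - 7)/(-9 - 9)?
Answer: 302641 - √58026/18 ≈ 3.0263e+5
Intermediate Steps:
g = 5/18 (g = -5/(-18) = -5*(-1/18) = 5/18 ≈ 0.27778)
c(x, Q) = Q/3 + x/3 (c(x, Q) = (x + Q)/3 = (Q + x)/3 = Q/3 + x/3)
f(l, b) = √(-49/54 + b) (f(l, b) = √(((⅓)*(5/18) + (⅓)*(-3)) + b) = √((5/54 - 1) + b) = √(-49/54 + b))
-(-302641 + f(704, 180)) = -(-302641 + √(-294 + 324*180)/18) = -(-302641 + √(-294 + 58320)/18) = -(-302641 + √58026/18) = 302641 - √58026/18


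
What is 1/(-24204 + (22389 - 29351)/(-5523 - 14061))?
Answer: -9792/237002087 ≈ -4.1316e-5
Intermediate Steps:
1/(-24204 + (22389 - 29351)/(-5523 - 14061)) = 1/(-24204 - 6962/(-19584)) = 1/(-24204 - 6962*(-1/19584)) = 1/(-24204 + 3481/9792) = 1/(-237002087/9792) = -9792/237002087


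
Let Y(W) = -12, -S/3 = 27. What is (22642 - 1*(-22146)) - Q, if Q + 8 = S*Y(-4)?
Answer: 43824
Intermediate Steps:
S = -81 (S = -3*27 = -81)
Q = 964 (Q = -8 - 81*(-12) = -8 + 972 = 964)
(22642 - 1*(-22146)) - Q = (22642 - 1*(-22146)) - 1*964 = (22642 + 22146) - 964 = 44788 - 964 = 43824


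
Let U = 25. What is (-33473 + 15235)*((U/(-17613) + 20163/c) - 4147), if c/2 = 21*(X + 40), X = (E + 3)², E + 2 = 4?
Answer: 46541311449281/616455 ≈ 7.5498e+7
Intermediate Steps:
E = 2 (E = -2 + 4 = 2)
X = 25 (X = (2 + 3)² = 5² = 25)
c = 2730 (c = 2*(21*(25 + 40)) = 2*(21*65) = 2*1365 = 2730)
(-33473 + 15235)*((U/(-17613) + 20163/c) - 4147) = (-33473 + 15235)*((25/(-17613) + 20163/2730) - 4147) = -18238*((25*(-1/17613) + 20163*(1/2730)) - 4147) = -18238*((-25/17613 + 517/70) - 4147) = -18238*(9104171/1232910 - 4147) = -18238*(-5103773599/1232910) = 46541311449281/616455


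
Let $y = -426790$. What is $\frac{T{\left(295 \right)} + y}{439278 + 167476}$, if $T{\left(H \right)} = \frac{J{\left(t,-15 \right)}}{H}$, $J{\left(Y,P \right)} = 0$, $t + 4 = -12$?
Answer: $- \frac{213395}{303377} \approx -0.7034$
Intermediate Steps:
$t = -16$ ($t = -4 - 12 = -16$)
$T{\left(H \right)} = 0$ ($T{\left(H \right)} = \frac{0}{H} = 0$)
$\frac{T{\left(295 \right)} + y}{439278 + 167476} = \frac{0 - 426790}{439278 + 167476} = - \frac{426790}{606754} = \left(-426790\right) \frac{1}{606754} = - \frac{213395}{303377}$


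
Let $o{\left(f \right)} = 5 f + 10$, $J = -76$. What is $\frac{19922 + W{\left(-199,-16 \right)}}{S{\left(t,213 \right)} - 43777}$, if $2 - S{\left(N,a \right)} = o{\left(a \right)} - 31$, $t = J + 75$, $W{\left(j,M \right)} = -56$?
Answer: $- \frac{19866}{44819} \approx -0.44325$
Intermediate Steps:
$o{\left(f \right)} = 10 + 5 f$
$t = -1$ ($t = -76 + 75 = -1$)
$S{\left(N,a \right)} = 23 - 5 a$ ($S{\left(N,a \right)} = 2 - \left(\left(10 + 5 a\right) - 31\right) = 2 - \left(-21 + 5 a\right) = 23 - 5 a$)
$\frac{19922 + W{\left(-199,-16 \right)}}{S{\left(t,213 \right)} - 43777} = \frac{19922 - 56}{\left(23 - 1065\right) - 43777} = \frac{19866}{\left(23 - 1065\right) - 43777} = \frac{19866}{-1042 - 43777} = \frac{19866}{-44819} = 19866 \left(- \frac{1}{44819}\right) = - \frac{19866}{44819}$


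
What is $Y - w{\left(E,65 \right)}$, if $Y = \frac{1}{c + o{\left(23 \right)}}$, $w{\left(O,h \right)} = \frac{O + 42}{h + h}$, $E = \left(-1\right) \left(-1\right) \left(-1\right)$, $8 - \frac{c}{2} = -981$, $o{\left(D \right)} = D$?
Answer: $- \frac{81911}{260130} \approx -0.31488$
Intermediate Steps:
$c = 1978$ ($c = 16 - -1962 = 16 + 1962 = 1978$)
$E = -1$ ($E = 1 \left(-1\right) = -1$)
$w{\left(O,h \right)} = \frac{42 + O}{2 h}$
$Y = \frac{1}{2001}$ ($Y = \frac{1}{1978 + 23} = \frac{1}{2001} \approx 0.00049975$)
$Y - w{\left(E,65 \right)} = \frac{1}{2001} - \frac{42 - 1}{2 \cdot 65} = \frac{1}{2001} - \frac{1}{2} \cdot \frac{1}{65} \cdot 41 = \frac{1}{2001} - \frac{41}{130} = - \frac{81911}{260130}$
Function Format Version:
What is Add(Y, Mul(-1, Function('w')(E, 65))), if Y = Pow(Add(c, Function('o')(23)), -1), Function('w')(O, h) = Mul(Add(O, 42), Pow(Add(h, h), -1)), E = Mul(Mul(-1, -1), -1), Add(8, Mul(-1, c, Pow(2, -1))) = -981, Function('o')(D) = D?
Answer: Rational(-81911, 260130) ≈ -0.31488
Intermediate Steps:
c = 1978 (c = Add(16, Mul(-2, -981)) = Add(16, 1962) = 1978)
E = -1 (E = Mul(1, -1) = -1)
Function('w')(O, h) = Mul(Rational(1, 2), Pow(h, -1), Add(42, O)) (Function('w')(O, h) = Mul(Add(42, O), Pow(Mul(2, h), -1)) = Mul(Add(42, O), Mul(Rational(1, 2), Pow(h, -1))) = Mul(Rational(1, 2), Pow(h, -1), Add(42, O)))
Y = Rational(1, 2001) (Y = Pow(Add(1978, 23), -1) = Pow(2001, -1) = Rational(1, 2001) ≈ 0.00049975)
Add(Y, Mul(-1, Function('w')(E, 65))) = Add(Rational(1, 2001), Mul(-1, Mul(Rational(1, 2), Pow(65, -1), Add(42, -1)))) = Add(Rational(1, 2001), Mul(-1, Mul(Rational(1, 2), Rational(1, 65), 41))) = Add(Rational(1, 2001), Mul(-1, Rational(41, 130))) = Add(Rational(1, 2001), Rational(-41, 130)) = Rational(-81911, 260130)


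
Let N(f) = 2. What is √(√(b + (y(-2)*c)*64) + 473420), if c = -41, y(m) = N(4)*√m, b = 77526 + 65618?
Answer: √(473420 + 2*√2*√(17893 - 656*I*√2)) ≈ 688.33 - 0.007*I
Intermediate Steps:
b = 143144
y(m) = 2*√m
√(√(b + (y(-2)*c)*64) + 473420) = √(√(143144 + ((2*√(-2))*(-41))*64) + 473420) = √(√(143144 + ((2*(I*√2))*(-41))*64) + 473420) = √(√(143144 + ((2*I*√2)*(-41))*64) + 473420) = √(√(143144 - 82*I*√2*64) + 473420) = √(√(143144 - 5248*I*√2) + 473420) = √(473420 + √(143144 - 5248*I*√2))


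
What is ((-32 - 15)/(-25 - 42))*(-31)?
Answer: -1457/67 ≈ -21.746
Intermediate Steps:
((-32 - 15)/(-25 - 42))*(-31) = (-47/(-67))*(-31) = -1/67*(-47)*(-31) = (47/67)*(-31) = -1457/67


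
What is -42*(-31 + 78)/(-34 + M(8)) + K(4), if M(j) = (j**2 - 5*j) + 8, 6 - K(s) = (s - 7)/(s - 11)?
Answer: 6948/7 ≈ 992.57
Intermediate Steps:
K(s) = 6 - (-7 + s)/(-11 + s) (K(s) = 6 - (s - 7)/(s - 11) = 6 - (-7 + s)/(-11 + s))
M(j) = 8 + j**2 - 5*j
-42*(-31 + 78)/(-34 + M(8)) + K(4) = -42*(-31 + 78)/(-34 + (8 + 8**2 - 5*8)) + (-59 + 5*4)/(-11 + 4) = -1974/(-34 + (8 + 64 - 40)) + (-59 + 20)/(-7) = -1974/(-34 + 32) - 1/7*(-39) = -1974/(-2) + 39/7 = -1974*(-1)/2 + 39/7 = -42*(-47/2) + 39/7 = 987 + 39/7 = 6948/7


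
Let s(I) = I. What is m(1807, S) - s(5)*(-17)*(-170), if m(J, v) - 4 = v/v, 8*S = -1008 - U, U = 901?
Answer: -14445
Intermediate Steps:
S = -1909/8 (S = (-1008 - 1*901)/8 = (-1008 - 901)/8 = (⅛)*(-1909) = -1909/8 ≈ -238.63)
m(J, v) = 5 (m(J, v) = 4 + v/v = 4 + 1 = 5)
m(1807, S) - s(5)*(-17)*(-170) = 5 - 5*(-17)*(-170) = 5 - (-85)*(-170) = 5 - 1*14450 = 5 - 14450 = -14445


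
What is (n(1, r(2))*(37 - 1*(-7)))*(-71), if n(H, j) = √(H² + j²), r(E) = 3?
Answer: -3124*√10 ≈ -9879.0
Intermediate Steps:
(n(1, r(2))*(37 - 1*(-7)))*(-71) = (√(1² + 3²)*(37 - 1*(-7)))*(-71) = (√(1 + 9)*(37 + 7))*(-71) = (√10*44)*(-71) = (44*√10)*(-71) = -3124*√10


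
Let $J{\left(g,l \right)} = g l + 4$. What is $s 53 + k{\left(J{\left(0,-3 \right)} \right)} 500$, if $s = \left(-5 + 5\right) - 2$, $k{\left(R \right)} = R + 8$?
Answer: $5894$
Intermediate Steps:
$J{\left(g,l \right)} = 4 + g l$
$k{\left(R \right)} = 8 + R$
$s = -2$ ($s = 0 - 2 = -2$)
$s 53 + k{\left(J{\left(0,-3 \right)} \right)} 500 = \left(-2\right) 53 + \left(8 + \left(4 + 0 \left(-3\right)\right)\right) 500 = -106 + \left(8 + \left(4 + 0\right)\right) 500 = -106 + \left(8 + 4\right) 500 = -106 + 12 \cdot 500 = -106 + 6000 = 5894$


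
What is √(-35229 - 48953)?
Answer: 7*I*√1718 ≈ 290.14*I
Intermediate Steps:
√(-35229 - 48953) = √(-84182) = 7*I*√1718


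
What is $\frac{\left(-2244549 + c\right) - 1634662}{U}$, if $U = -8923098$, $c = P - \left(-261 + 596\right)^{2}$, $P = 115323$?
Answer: $\frac{3876113}{8923098} \approx 0.43439$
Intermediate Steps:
$c = 3098$ ($c = 115323 - \left(-261 + 596\right)^{2} = 115323 - 335^{2} = 115323 - 112225 = 3098$)
$\frac{\left(-2244549 + c\right) - 1634662}{U} = \frac{\left(-2244549 + 3098\right) - 1634662}{-8923098} = \left(-2241451 - 1634662\right) \left(- \frac{1}{8923098}\right) = \left(-3876113\right) \left(- \frac{1}{8923098}\right) = \frac{3876113}{8923098}$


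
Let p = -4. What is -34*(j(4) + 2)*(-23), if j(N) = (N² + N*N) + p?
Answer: 23460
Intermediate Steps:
j(N) = -4 + 2*N² (j(N) = (N² + N*N) - 4 = (N² + N²) - 4 = 2*N² - 4 = -4 + 2*N²)
-34*(j(4) + 2)*(-23) = -34*((-4 + 2*4²) + 2)*(-23) = -34*((-4 + 2*16) + 2)*(-23) = -34*((-4 + 32) + 2)*(-23) = -34*(28 + 2)*(-23) = -34*30*(-23) = -17*60*(-23) = -1020*(-23) = 23460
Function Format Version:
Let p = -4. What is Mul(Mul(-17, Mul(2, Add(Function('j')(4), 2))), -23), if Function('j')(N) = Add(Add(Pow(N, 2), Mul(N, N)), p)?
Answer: 23460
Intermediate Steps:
Function('j')(N) = Add(-4, Mul(2, Pow(N, 2))) (Function('j')(N) = Add(Add(Pow(N, 2), Mul(N, N)), -4) = Add(Add(Pow(N, 2), Pow(N, 2)), -4) = Add(Mul(2, Pow(N, 2)), -4) = Add(-4, Mul(2, Pow(N, 2))))
Mul(Mul(-17, Mul(2, Add(Function('j')(4), 2))), -23) = Mul(Mul(-17, Mul(2, Add(Add(-4, Mul(2, Pow(4, 2))), 2))), -23) = Mul(Mul(-17, Mul(2, Add(Add(-4, Mul(2, 16)), 2))), -23) = Mul(Mul(-17, Mul(2, Add(Add(-4, 32), 2))), -23) = Mul(Mul(-17, Mul(2, Add(28, 2))), -23) = Mul(Mul(-17, Mul(2, 30)), -23) = Mul(Mul(-17, 60), -23) = Mul(-1020, -23) = 23460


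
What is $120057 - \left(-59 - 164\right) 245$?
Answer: $174692$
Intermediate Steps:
$120057 - \left(-59 - 164\right) 245 = 120057 - \left(-223\right) 245 = 120057 - -54635 = 120057 + 54635 = 174692$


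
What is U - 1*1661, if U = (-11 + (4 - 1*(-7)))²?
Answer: -1661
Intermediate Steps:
U = 0 (U = (-11 + (4 + 7))² = (-11 + 11)² = 0² = 0)
U - 1*1661 = 0 - 1*1661 = 0 - 1661 = -1661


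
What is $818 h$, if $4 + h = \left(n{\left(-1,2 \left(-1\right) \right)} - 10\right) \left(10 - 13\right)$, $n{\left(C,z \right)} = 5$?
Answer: $8998$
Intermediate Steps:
$h = 11$ ($h = -4 + \left(5 - 10\right) \left(10 - 13\right) = -4 - -15 = -4 + 15 = 11$)
$818 h = 818 \cdot 11 = 8998$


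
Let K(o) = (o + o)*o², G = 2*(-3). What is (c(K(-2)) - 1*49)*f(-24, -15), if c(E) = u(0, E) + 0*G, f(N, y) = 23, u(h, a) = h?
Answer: -1127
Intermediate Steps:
G = -6
K(o) = 2*o³ (K(o) = (2*o)*o² = 2*o³)
c(E) = 0 (c(E) = 0 + 0*(-6) = 0 + 0 = 0)
(c(K(-2)) - 1*49)*f(-24, -15) = (0 - 1*49)*23 = (0 - 49)*23 = -49*23 = -1127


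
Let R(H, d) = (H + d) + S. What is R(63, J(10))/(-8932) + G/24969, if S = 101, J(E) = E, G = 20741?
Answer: 445601/549318 ≈ 0.81119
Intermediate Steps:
R(H, d) = 101 + H + d (R(H, d) = (H + d) + 101 = 101 + H + d)
R(63, J(10))/(-8932) + G/24969 = (101 + 63 + 10)/(-8932) + 20741/24969 = 174*(-1/8932) + 20741*(1/24969) = -3/154 + 2963/3567 = 445601/549318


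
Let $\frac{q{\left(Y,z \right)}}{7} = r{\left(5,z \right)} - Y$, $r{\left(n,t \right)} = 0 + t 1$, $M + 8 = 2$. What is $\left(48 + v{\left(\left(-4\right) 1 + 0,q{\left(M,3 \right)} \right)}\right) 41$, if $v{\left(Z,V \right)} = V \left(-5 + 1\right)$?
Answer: $-8364$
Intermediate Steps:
$M = -6$ ($M = -8 + 2 = -6$)
$r{\left(n,t \right)} = t$ ($r{\left(n,t \right)} = 0 + t = t$)
$q{\left(Y,z \right)} = - 7 Y + 7 z$ ($q{\left(Y,z \right)} = 7 \left(z - Y\right) = - 7 Y + 7 z$)
$v{\left(Z,V \right)} = - 4 V$ ($v{\left(Z,V \right)} = V \left(-4\right) = - 4 V$)
$\left(48 + v{\left(\left(-4\right) 1 + 0,q{\left(M,3 \right)} \right)}\right) 41 = \left(48 - 4 \left(\left(-7\right) \left(-6\right) + 7 \cdot 3\right)\right) 41 = \left(48 - 4 \left(42 + 21\right)\right) 41 = \left(48 - 252\right) 41 = \left(-204\right) 41 = -8364$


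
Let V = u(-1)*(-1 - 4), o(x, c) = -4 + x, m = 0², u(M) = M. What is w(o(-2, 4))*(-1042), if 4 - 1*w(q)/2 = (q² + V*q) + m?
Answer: 4168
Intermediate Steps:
m = 0
V = 5 (V = -(-1 - 4) = -1*(-5) = 5)
w(q) = 8 - 10*q - 2*q² (w(q) = 8 - 2*((q² + 5*q) + 0) = 8 - 2*(q² + 5*q) = 8 + (-10*q - 2*q²) = 8 - 10*q - 2*q²)
w(o(-2, 4))*(-1042) = (8 - 10*(-4 - 2) - 2*(-4 - 2)²)*(-1042) = (8 - 10*(-6) - 2*(-6)²)*(-1042) = (8 + 60 - 2*36)*(-1042) = (8 + 60 - 72)*(-1042) = -4*(-1042) = 4168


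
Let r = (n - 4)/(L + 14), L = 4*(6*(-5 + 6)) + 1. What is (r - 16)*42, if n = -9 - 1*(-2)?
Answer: -8890/13 ≈ -683.85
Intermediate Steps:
n = -7 (n = -9 + 2 = -7)
L = 25 (L = 4*(6*1) + 1 = 4*6 + 1 = 24 + 1 = 25)
r = -11/39 (r = (-7 - 4)/(25 + 14) = -11/39 ≈ -0.28205)
(r - 16)*42 = (-11/39 - 16)*42 = -635/39*42 = -8890/13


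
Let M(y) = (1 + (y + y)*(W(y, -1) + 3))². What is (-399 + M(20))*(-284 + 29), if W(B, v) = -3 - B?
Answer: -162690510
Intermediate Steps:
M(y) = (1 - 2*y²)² (M(y) = (1 + (y + y)*((-3 - y) + 3))² = (1 + (2*y)*(-y))² = (1 - 2*y²)²)
(-399 + M(20))*(-284 + 29) = (-399 + (1 - 4*20² + 4*20⁴))*(-284 + 29) = (-399 + (1 - 4*400 + 4*160000))*(-255) = (-399 + (1 - 1600 + 640000))*(-255) = (-399 + 638401)*(-255) = 638002*(-255) = -162690510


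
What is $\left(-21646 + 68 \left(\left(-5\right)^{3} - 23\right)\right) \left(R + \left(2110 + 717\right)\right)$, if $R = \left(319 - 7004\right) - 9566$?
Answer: $425675040$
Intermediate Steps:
$R = -16251$ ($R = -6685 - 9566 = -16251$)
$\left(-21646 + 68 \left(\left(-5\right)^{3} - 23\right)\right) \left(R + \left(2110 + 717\right)\right) = \left(-21646 + 68 \left(\left(-5\right)^{3} - 23\right)\right) \left(-16251 + \left(2110 + 717\right)\right) = \left(-21646 + 68 \left(-125 - 23\right)\right) \left(-16251 + 2827\right) = \left(-21646 + 68 \left(-148\right)\right) \left(-13424\right) = \left(-21646 - 10064\right) \left(-13424\right) = \left(-31710\right) \left(-13424\right) = 425675040$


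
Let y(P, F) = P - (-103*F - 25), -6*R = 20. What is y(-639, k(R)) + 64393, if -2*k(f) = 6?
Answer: 63470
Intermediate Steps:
R = -10/3 (R = -⅙*20 = -10/3 ≈ -3.3333)
k(f) = -3 (k(f) = -½*6 = -3)
y(P, F) = 25 + P + 103*F (y(P, F) = P - (-25 - 103*F) = P + (25 + 103*F) = 25 + P + 103*F)
y(-639, k(R)) + 64393 = (25 - 639 + 103*(-3)) + 64393 = (25 - 639 - 309) + 64393 = -923 + 64393 = 63470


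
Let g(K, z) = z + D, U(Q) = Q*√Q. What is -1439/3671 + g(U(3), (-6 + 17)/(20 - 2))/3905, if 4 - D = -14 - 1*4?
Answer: -9059383/23457690 ≈ -0.38620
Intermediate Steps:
D = 22 (D = 4 - (-14 - 1*4) = 4 - (-14 - 4) = 4 - 1*(-18) = 4 + 18 = 22)
U(Q) = Q^(3/2)
g(K, z) = 22 + z (g(K, z) = z + 22 = 22 + z)
-1439/3671 + g(U(3), (-6 + 17)/(20 - 2))/3905 = -1439/3671 + (22 + (-6 + 17)/(20 - 2))/3905 = -1439*1/3671 + (22 + 11/18)*(1/3905) = -1439/3671 + (22 + 11*(1/18))*(1/3905) = -1439/3671 + (22 + 11/18)*(1/3905) = -1439/3671 + (407/18)*(1/3905) = -1439/3671 + 37/6390 = -9059383/23457690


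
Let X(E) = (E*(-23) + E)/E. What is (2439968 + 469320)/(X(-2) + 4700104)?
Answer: 1454644/2350041 ≈ 0.61899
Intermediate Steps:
X(E) = -22 (X(E) = (-23*E + E)/E = (-22*E)/E = -22)
(2439968 + 469320)/(X(-2) + 4700104) = (2439968 + 469320)/(-22 + 4700104) = 2909288/4700082 = 2909288*(1/4700082) = 1454644/2350041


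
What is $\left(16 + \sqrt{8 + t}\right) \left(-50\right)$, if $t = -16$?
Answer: $-800 - 100 i \sqrt{2} \approx -800.0 - 141.42 i$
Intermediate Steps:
$\left(16 + \sqrt{8 + t}\right) \left(-50\right) = \left(16 + \sqrt{8 - 16}\right) \left(-50\right) = \left(16 + \sqrt{-8}\right) \left(-50\right) = \left(16 + 2 i \sqrt{2}\right) \left(-50\right) = -800 - 100 i \sqrt{2}$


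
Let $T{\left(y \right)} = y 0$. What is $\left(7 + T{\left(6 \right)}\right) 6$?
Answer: $42$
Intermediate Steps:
$T{\left(y \right)} = 0$
$\left(7 + T{\left(6 \right)}\right) 6 = \left(7 + 0\right) 6 = 7 \cdot 6 = 42$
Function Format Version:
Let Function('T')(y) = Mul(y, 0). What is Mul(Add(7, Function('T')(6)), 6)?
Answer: 42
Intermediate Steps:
Function('T')(y) = 0
Mul(Add(7, Function('T')(6)), 6) = Mul(Add(7, 0), 6) = Mul(7, 6) = 42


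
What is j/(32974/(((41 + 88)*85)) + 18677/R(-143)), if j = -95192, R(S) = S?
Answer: 149260580040/200078023 ≈ 746.01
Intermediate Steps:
j/(32974/(((41 + 88)*85)) + 18677/R(-143)) = -95192/(32974/(((41 + 88)*85)) + 18677/(-143)) = -95192/(32974/((129*85)) + 18677*(-1/143)) = -95192/(32974/10965 - 18677/143) = -95192/(-200078023/1567995) = -95192*(-1567995/200078023) = 149260580040/200078023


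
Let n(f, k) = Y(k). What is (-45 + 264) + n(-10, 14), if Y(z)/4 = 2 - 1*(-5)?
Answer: 247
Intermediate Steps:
Y(z) = 28 (Y(z) = 4*(2 - 1*(-5)) = 4*(2 + 5) = 4*7 = 28)
n(f, k) = 28
(-45 + 264) + n(-10, 14) = (-45 + 264) + 28 = 219 + 28 = 247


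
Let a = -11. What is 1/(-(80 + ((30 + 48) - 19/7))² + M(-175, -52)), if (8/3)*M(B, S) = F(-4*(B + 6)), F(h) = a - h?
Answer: -392/9553541 ≈ -4.1032e-5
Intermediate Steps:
F(h) = -11 - h
M(B, S) = 39/8 + 3*B/2 (M(B, S) = 3*(-11 - (-4)*(B + 6))/8 = 3*(-11 - (-4)*(6 + B))/8 = 3*(-11 - (-24 - 4*B))/8 = 3*(-11 + (24 + 4*B))/8 = 3*(13 + 4*B)/8 = 39/8 + 3*B/2)
1/(-(80 + ((30 + 48) - 19/7))² + M(-175, -52)) = 1/(-(80 + ((30 + 48) - 19/7))² + (39/8 + (3/2)*(-175))) = 1/(-(80 + (78 - 19*⅐))² + (39/8 - 525/2)) = 1/(-(80 + (78 - 19/7))² - 2061/8) = 1/(-(80 + 527/7)² - 2061/8) = 1/(-(1087/7)² - 2061/8) = 1/(-1*1181569/49 - 2061/8) = 1/(-1181569/49 - 2061/8) = 1/(-9553541/392) = -392/9553541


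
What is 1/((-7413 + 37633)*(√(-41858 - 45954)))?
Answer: -I*√21953/1326839320 ≈ -1.1167e-7*I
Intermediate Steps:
1/((-7413 + 37633)*(√(-41858 - 45954))) = 1/(30220*(√(-87812))) = 1/(30220*((2*I*√21953))) = (-I*√21953/43906)/30220 = -I*√21953/1326839320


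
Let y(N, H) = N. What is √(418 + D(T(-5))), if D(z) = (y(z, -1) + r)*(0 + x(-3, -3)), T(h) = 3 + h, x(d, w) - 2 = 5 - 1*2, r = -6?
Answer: 3*√42 ≈ 19.442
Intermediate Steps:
x(d, w) = 5 (x(d, w) = 2 + (5 - 1*2) = 2 + (5 - 2) = 2 + 3 = 5)
D(z) = -30 + 5*z (D(z) = (z - 6)*(0 + 5) = (-6 + z)*5 = -30 + 5*z)
√(418 + D(T(-5))) = √(418 + (-30 + 5*(3 - 5))) = √(418 + (-30 + 5*(-2))) = √(418 + (-30 - 10)) = √(418 - 40) = √378 = 3*√42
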